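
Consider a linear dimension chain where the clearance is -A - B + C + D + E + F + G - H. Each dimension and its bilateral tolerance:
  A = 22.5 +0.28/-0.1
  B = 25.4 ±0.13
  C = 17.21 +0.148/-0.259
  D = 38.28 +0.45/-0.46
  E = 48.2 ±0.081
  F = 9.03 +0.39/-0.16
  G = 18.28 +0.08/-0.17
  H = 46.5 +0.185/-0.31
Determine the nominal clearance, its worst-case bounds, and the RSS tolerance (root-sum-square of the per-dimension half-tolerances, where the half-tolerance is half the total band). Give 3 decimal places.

nominal=36.600 wc=[34.875,38.289] rss=0.679

Stack each dimension's contribution:
  -A: nom -22.500 → Σnom=-22.500; wc +0.100/-0.280 → slack +0.100/-0.280; half-tol=0.190, Σhalf²=0.036100
  -B: nom -25.400 → Σnom=-47.900; wc +0.130/-0.130 → slack +0.230/-0.410; half-tol=0.130, Σhalf²=0.053000
  +C: nom +17.210 → Σnom=-30.690; wc +0.148/-0.259 → slack +0.378/-0.669; half-tol=0.204, Σhalf²=0.094412
  +D: nom +38.280 → Σnom=7.590; wc +0.450/-0.460 → slack +0.828/-1.129; half-tol=0.455, Σhalf²=0.301437
  +E: nom +48.200 → Σnom=55.790; wc +0.081/-0.081 → slack +0.909/-1.210; half-tol=0.081, Σhalf²=0.307998
  +F: nom +9.030 → Σnom=64.820; wc +0.390/-0.160 → slack +1.299/-1.370; half-tol=0.275, Σhalf²=0.383623
  +G: nom +18.280 → Σnom=83.100; wc +0.080/-0.170 → slack +1.379/-1.540; half-tol=0.125, Σhalf²=0.399248
  -H: nom -46.500 → Σnom=36.600; wc +0.310/-0.185 → slack +1.689/-1.725; half-tol=0.247, Σhalf²=0.460504
Nominal = 36.600. Worst-case = [36.600 - 1.725, 36.600 + 1.689] = [34.875, 38.289]. RSS = √0.460504 = 0.679.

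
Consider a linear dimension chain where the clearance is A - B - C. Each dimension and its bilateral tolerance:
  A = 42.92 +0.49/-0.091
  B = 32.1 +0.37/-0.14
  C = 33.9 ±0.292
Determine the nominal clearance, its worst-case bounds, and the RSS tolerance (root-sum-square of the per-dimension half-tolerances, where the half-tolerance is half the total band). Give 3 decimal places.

Stack each dimension's contribution:
  +A: nom +42.920 → Σnom=42.920; wc +0.490/-0.091 → slack +0.490/-0.091; half-tol=0.290, Σhalf²=0.084390
  -B: nom -32.100 → Σnom=10.820; wc +0.140/-0.370 → slack +0.630/-0.461; half-tol=0.255, Σhalf²=0.149415
  -C: nom -33.900 → Σnom=-23.080; wc +0.292/-0.292 → slack +0.922/-0.753; half-tol=0.292, Σhalf²=0.234679
Nominal = -23.080. Worst-case = [-23.080 - 0.753, -23.080 + 0.922] = [-23.833, -22.158]. RSS = √0.234679 = 0.484.

nominal=-23.080 wc=[-23.833,-22.158] rss=0.484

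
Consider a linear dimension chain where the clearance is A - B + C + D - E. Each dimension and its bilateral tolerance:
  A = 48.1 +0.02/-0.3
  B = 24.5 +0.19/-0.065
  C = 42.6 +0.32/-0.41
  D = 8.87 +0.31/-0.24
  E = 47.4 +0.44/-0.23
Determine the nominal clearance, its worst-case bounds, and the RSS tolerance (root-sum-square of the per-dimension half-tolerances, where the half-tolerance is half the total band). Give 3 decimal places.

Stack each dimension's contribution:
  +A: nom +48.100 → Σnom=48.100; wc +0.020/-0.300 → slack +0.020/-0.300; half-tol=0.160, Σhalf²=0.025600
  -B: nom -24.500 → Σnom=23.600; wc +0.065/-0.190 → slack +0.085/-0.490; half-tol=0.128, Σhalf²=0.041856
  +C: nom +42.600 → Σnom=66.200; wc +0.320/-0.410 → slack +0.405/-0.900; half-tol=0.365, Σhalf²=0.175081
  +D: nom +8.870 → Σnom=75.070; wc +0.310/-0.240 → slack +0.715/-1.140; half-tol=0.275, Σhalf²=0.250706
  -E: nom -47.400 → Σnom=27.670; wc +0.230/-0.440 → slack +0.945/-1.580; half-tol=0.335, Σhalf²=0.362931
Nominal = 27.670. Worst-case = [27.670 - 1.580, 27.670 + 0.945] = [26.090, 28.615]. RSS = √0.362931 = 0.602.

nominal=27.670 wc=[26.090,28.615] rss=0.602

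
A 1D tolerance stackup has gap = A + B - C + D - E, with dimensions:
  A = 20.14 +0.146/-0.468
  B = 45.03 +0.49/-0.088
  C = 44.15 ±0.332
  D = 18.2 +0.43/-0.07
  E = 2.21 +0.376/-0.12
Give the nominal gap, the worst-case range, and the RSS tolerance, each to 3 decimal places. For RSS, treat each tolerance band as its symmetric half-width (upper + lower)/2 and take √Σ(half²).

Stack each dimension's contribution:
  +A: nom +20.140 → Σnom=20.140; wc +0.146/-0.468 → slack +0.146/-0.468; half-tol=0.307, Σhalf²=0.094249
  +B: nom +45.030 → Σnom=65.170; wc +0.490/-0.088 → slack +0.636/-0.556; half-tol=0.289, Σhalf²=0.177770
  -C: nom -44.150 → Σnom=21.020; wc +0.332/-0.332 → slack +0.968/-0.888; half-tol=0.332, Σhalf²=0.287994
  +D: nom +18.200 → Σnom=39.220; wc +0.430/-0.070 → slack +1.398/-0.958; half-tol=0.250, Σhalf²=0.350494
  -E: nom -2.210 → Σnom=37.010; wc +0.120/-0.376 → slack +1.518/-1.334; half-tol=0.248, Σhalf²=0.411998
Nominal = 37.010. Worst-case = [37.010 - 1.334, 37.010 + 1.518] = [35.676, 38.528]. RSS = √0.411998 = 0.642.

nominal=37.010 wc=[35.676,38.528] rss=0.642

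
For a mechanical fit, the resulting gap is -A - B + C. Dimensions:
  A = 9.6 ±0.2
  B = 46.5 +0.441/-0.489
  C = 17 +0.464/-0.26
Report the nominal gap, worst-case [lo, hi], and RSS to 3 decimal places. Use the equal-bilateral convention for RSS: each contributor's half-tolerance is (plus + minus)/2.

Stack each dimension's contribution:
  -A: nom -9.600 → Σnom=-9.600; wc +0.200/-0.200 → slack +0.200/-0.200; half-tol=0.200, Σhalf²=0.040000
  -B: nom -46.500 → Σnom=-56.100; wc +0.489/-0.441 → slack +0.689/-0.641; half-tol=0.465, Σhalf²=0.256225
  +C: nom +17.000 → Σnom=-39.100; wc +0.464/-0.260 → slack +1.153/-0.901; half-tol=0.362, Σhalf²=0.387269
Nominal = -39.100. Worst-case = [-39.100 - 0.901, -39.100 + 1.153] = [-40.001, -37.947]. RSS = √0.387269 = 0.622.

nominal=-39.100 wc=[-40.001,-37.947] rss=0.622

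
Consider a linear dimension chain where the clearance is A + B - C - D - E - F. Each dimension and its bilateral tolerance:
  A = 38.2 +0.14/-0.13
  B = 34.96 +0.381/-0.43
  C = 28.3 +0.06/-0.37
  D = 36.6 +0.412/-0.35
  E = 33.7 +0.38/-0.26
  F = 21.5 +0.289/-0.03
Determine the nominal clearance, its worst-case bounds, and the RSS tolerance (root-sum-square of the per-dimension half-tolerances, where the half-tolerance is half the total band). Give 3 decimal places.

Stack each dimension's contribution:
  +A: nom +38.200 → Σnom=38.200; wc +0.140/-0.130 → slack +0.140/-0.130; half-tol=0.135, Σhalf²=0.018225
  +B: nom +34.960 → Σnom=73.160; wc +0.381/-0.430 → slack +0.521/-0.560; half-tol=0.405, Σhalf²=0.182655
  -C: nom -28.300 → Σnom=44.860; wc +0.370/-0.060 → slack +0.891/-0.620; half-tol=0.215, Σhalf²=0.228880
  -D: nom -36.600 → Σnom=8.260; wc +0.350/-0.412 → slack +1.241/-1.032; half-tol=0.381, Σhalf²=0.374041
  -E: nom -33.700 → Σnom=-25.440; wc +0.260/-0.380 → slack +1.501/-1.412; half-tol=0.320, Σhalf²=0.476441
  -F: nom -21.500 → Σnom=-46.940; wc +0.030/-0.289 → slack +1.531/-1.701; half-tol=0.159, Σhalf²=0.501881
Nominal = -46.940. Worst-case = [-46.940 - 1.701, -46.940 + 1.531] = [-48.641, -45.409]. RSS = √0.501881 = 0.708.

nominal=-46.940 wc=[-48.641,-45.409] rss=0.708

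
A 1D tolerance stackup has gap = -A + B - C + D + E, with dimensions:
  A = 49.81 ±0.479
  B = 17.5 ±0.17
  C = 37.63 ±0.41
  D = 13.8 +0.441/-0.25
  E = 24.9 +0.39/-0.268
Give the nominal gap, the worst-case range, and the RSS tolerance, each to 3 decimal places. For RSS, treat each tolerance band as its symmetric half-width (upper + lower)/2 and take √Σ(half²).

nominal=-31.240 wc=[-32.817,-29.350] rss=0.809

Stack each dimension's contribution:
  -A: nom -49.810 → Σnom=-49.810; wc +0.479/-0.479 → slack +0.479/-0.479; half-tol=0.479, Σhalf²=0.229441
  +B: nom +17.500 → Σnom=-32.310; wc +0.170/-0.170 → slack +0.649/-0.649; half-tol=0.170, Σhalf²=0.258341
  -C: nom -37.630 → Σnom=-69.940; wc +0.410/-0.410 → slack +1.059/-1.059; half-tol=0.410, Σhalf²=0.426441
  +D: nom +13.800 → Σnom=-56.140; wc +0.441/-0.250 → slack +1.500/-1.309; half-tol=0.346, Σhalf²=0.545811
  +E: nom +24.900 → Σnom=-31.240; wc +0.390/-0.268 → slack +1.890/-1.577; half-tol=0.329, Σhalf²=0.654052
Nominal = -31.240. Worst-case = [-31.240 - 1.577, -31.240 + 1.890] = [-32.817, -29.350]. RSS = √0.654052 = 0.809.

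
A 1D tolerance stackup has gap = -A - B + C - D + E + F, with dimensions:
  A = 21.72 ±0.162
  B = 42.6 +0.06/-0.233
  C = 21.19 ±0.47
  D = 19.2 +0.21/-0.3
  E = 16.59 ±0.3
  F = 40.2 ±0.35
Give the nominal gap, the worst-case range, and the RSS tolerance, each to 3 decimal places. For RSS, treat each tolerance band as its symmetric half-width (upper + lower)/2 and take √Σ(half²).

Stack each dimension's contribution:
  -A: nom -21.720 → Σnom=-21.720; wc +0.162/-0.162 → slack +0.162/-0.162; half-tol=0.162, Σhalf²=0.026244
  -B: nom -42.600 → Σnom=-64.320; wc +0.233/-0.060 → slack +0.395/-0.222; half-tol=0.147, Σhalf²=0.047706
  +C: nom +21.190 → Σnom=-43.130; wc +0.470/-0.470 → slack +0.865/-0.692; half-tol=0.470, Σhalf²=0.268606
  -D: nom -19.200 → Σnom=-62.330; wc +0.300/-0.210 → slack +1.165/-0.902; half-tol=0.255, Σhalf²=0.333631
  +E: nom +16.590 → Σnom=-45.740; wc +0.300/-0.300 → slack +1.465/-1.202; half-tol=0.300, Σhalf²=0.423631
  +F: nom +40.200 → Σnom=-5.540; wc +0.350/-0.350 → slack +1.815/-1.552; half-tol=0.350, Σhalf²=0.546131
Nominal = -5.540. Worst-case = [-5.540 - 1.552, -5.540 + 1.815] = [-7.092, -3.725]. RSS = √0.546131 = 0.739.

nominal=-5.540 wc=[-7.092,-3.725] rss=0.739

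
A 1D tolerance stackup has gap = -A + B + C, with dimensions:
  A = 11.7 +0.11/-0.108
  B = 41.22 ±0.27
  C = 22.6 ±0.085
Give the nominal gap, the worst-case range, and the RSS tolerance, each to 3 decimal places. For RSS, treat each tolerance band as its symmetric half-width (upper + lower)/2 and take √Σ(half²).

Stack each dimension's contribution:
  -A: nom -11.700 → Σnom=-11.700; wc +0.108/-0.110 → slack +0.108/-0.110; half-tol=0.109, Σhalf²=0.011881
  +B: nom +41.220 → Σnom=29.520; wc +0.270/-0.270 → slack +0.378/-0.380; half-tol=0.270, Σhalf²=0.084781
  +C: nom +22.600 → Σnom=52.120; wc +0.085/-0.085 → slack +0.463/-0.465; half-tol=0.085, Σhalf²=0.092006
Nominal = 52.120. Worst-case = [52.120 - 0.465, 52.120 + 0.463] = [51.655, 52.583]. RSS = √0.092006 = 0.303.

nominal=52.120 wc=[51.655,52.583] rss=0.303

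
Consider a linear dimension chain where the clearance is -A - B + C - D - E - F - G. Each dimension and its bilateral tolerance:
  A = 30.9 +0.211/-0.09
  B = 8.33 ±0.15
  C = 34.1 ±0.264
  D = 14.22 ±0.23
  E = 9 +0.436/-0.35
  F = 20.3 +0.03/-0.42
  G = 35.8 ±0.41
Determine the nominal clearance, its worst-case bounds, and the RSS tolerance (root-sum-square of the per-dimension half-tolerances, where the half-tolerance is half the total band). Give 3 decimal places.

nominal=-84.450 wc=[-86.181,-82.536] rss=0.735

Stack each dimension's contribution:
  -A: nom -30.900 → Σnom=-30.900; wc +0.090/-0.211 → slack +0.090/-0.211; half-tol=0.150, Σhalf²=0.022650
  -B: nom -8.330 → Σnom=-39.230; wc +0.150/-0.150 → slack +0.240/-0.361; half-tol=0.150, Σhalf²=0.045150
  +C: nom +34.100 → Σnom=-5.130; wc +0.264/-0.264 → slack +0.504/-0.625; half-tol=0.264, Σhalf²=0.114846
  -D: nom -14.220 → Σnom=-19.350; wc +0.230/-0.230 → slack +0.734/-0.855; half-tol=0.230, Σhalf²=0.167746
  -E: nom -9.000 → Σnom=-28.350; wc +0.350/-0.436 → slack +1.084/-1.291; half-tol=0.393, Σhalf²=0.322195
  -F: nom -20.300 → Σnom=-48.650; wc +0.420/-0.030 → slack +1.504/-1.321; half-tol=0.225, Σhalf²=0.372820
  -G: nom -35.800 → Σnom=-84.450; wc +0.410/-0.410 → slack +1.914/-1.731; half-tol=0.410, Σhalf²=0.540920
Nominal = -84.450. Worst-case = [-84.450 - 1.731, -84.450 + 1.914] = [-86.181, -82.536]. RSS = √0.540920 = 0.735.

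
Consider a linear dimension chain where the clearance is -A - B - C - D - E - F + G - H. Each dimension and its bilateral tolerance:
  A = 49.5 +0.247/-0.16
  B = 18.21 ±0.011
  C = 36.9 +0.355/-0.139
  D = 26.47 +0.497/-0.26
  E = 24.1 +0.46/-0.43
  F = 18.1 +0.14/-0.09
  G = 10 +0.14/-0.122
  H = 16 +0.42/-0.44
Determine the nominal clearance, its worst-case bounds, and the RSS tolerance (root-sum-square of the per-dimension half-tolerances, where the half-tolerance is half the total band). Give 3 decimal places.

nominal=-179.280 wc=[-181.532,-177.610] rss=0.812

Stack each dimension's contribution:
  -A: nom -49.500 → Σnom=-49.500; wc +0.160/-0.247 → slack +0.160/-0.247; half-tol=0.204, Σhalf²=0.041412
  -B: nom -18.210 → Σnom=-67.710; wc +0.011/-0.011 → slack +0.171/-0.258; half-tol=0.011, Σhalf²=0.041533
  -C: nom -36.900 → Σnom=-104.610; wc +0.139/-0.355 → slack +0.310/-0.613; half-tol=0.247, Σhalf²=0.102542
  -D: nom -26.470 → Σnom=-131.080; wc +0.260/-0.497 → slack +0.570/-1.110; half-tol=0.379, Σhalf²=0.245805
  -E: nom -24.100 → Σnom=-155.180; wc +0.430/-0.460 → slack +1.000/-1.570; half-tol=0.445, Σhalf²=0.443829
  -F: nom -18.100 → Σnom=-173.280; wc +0.090/-0.140 → slack +1.090/-1.710; half-tol=0.115, Σhalf²=0.457054
  +G: nom +10.000 → Σnom=-163.280; wc +0.140/-0.122 → slack +1.230/-1.832; half-tol=0.131, Σhalf²=0.474215
  -H: nom -16.000 → Σnom=-179.280; wc +0.440/-0.420 → slack +1.670/-2.252; half-tol=0.430, Σhalf²=0.659115
Nominal = -179.280. Worst-case = [-179.280 - 2.252, -179.280 + 1.670] = [-181.532, -177.610]. RSS = √0.659115 = 0.812.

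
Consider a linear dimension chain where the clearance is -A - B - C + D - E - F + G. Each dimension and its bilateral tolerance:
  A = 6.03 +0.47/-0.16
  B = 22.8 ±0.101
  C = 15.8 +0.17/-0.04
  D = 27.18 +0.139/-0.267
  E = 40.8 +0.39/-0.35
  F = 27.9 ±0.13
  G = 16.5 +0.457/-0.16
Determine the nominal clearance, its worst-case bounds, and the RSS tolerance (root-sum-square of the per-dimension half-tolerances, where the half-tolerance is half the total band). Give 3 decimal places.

nominal=-69.650 wc=[-71.338,-68.273] rss=0.641

Stack each dimension's contribution:
  -A: nom -6.030 → Σnom=-6.030; wc +0.160/-0.470 → slack +0.160/-0.470; half-tol=0.315, Σhalf²=0.099225
  -B: nom -22.800 → Σnom=-28.830; wc +0.101/-0.101 → slack +0.261/-0.571; half-tol=0.101, Σhalf²=0.109426
  -C: nom -15.800 → Σnom=-44.630; wc +0.040/-0.170 → slack +0.301/-0.741; half-tol=0.105, Σhalf²=0.120451
  +D: nom +27.180 → Σnom=-17.450; wc +0.139/-0.267 → slack +0.440/-1.008; half-tol=0.203, Σhalf²=0.161660
  -E: nom -40.800 → Σnom=-58.250; wc +0.350/-0.390 → slack +0.790/-1.398; half-tol=0.370, Σhalf²=0.298560
  -F: nom -27.900 → Σnom=-86.150; wc +0.130/-0.130 → slack +0.920/-1.528; half-tol=0.130, Σhalf²=0.315460
  +G: nom +16.500 → Σnom=-69.650; wc +0.457/-0.160 → slack +1.377/-1.688; half-tol=0.308, Σhalf²=0.410632
Nominal = -69.650. Worst-case = [-69.650 - 1.688, -69.650 + 1.377] = [-71.338, -68.273]. RSS = √0.410632 = 0.641.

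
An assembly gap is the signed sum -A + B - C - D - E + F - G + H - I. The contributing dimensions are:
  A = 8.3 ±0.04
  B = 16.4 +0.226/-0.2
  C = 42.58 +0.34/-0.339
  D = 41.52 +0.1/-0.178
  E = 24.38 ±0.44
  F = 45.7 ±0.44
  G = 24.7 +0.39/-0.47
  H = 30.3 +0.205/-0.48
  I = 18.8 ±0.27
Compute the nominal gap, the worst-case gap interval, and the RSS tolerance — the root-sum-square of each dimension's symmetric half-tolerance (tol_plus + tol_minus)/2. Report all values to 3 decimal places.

Stack each dimension's contribution:
  -A: nom -8.300 → Σnom=-8.300; wc +0.040/-0.040 → slack +0.040/-0.040; half-tol=0.040, Σhalf²=0.001600
  +B: nom +16.400 → Σnom=8.100; wc +0.226/-0.200 → slack +0.266/-0.240; half-tol=0.213, Σhalf²=0.046969
  -C: nom -42.580 → Σnom=-34.480; wc +0.339/-0.340 → slack +0.605/-0.580; half-tol=0.340, Σhalf²=0.162229
  -D: nom -41.520 → Σnom=-76.000; wc +0.178/-0.100 → slack +0.783/-0.680; half-tol=0.139, Σhalf²=0.181550
  -E: nom -24.380 → Σnom=-100.380; wc +0.440/-0.440 → slack +1.223/-1.120; half-tol=0.440, Σhalf²=0.375150
  +F: nom +45.700 → Σnom=-54.680; wc +0.440/-0.440 → slack +1.663/-1.560; half-tol=0.440, Σhalf²=0.568750
  -G: nom -24.700 → Σnom=-79.380; wc +0.470/-0.390 → slack +2.133/-1.950; half-tol=0.430, Σhalf²=0.753650
  +H: nom +30.300 → Σnom=-49.080; wc +0.205/-0.480 → slack +2.338/-2.430; half-tol=0.342, Σhalf²=0.870956
  -I: nom -18.800 → Σnom=-67.880; wc +0.270/-0.270 → slack +2.608/-2.700; half-tol=0.270, Σhalf²=0.943856
Nominal = -67.880. Worst-case = [-67.880 - 2.700, -67.880 + 2.608] = [-70.580, -65.272]. RSS = √0.943856 = 0.972.

nominal=-67.880 wc=[-70.580,-65.272] rss=0.972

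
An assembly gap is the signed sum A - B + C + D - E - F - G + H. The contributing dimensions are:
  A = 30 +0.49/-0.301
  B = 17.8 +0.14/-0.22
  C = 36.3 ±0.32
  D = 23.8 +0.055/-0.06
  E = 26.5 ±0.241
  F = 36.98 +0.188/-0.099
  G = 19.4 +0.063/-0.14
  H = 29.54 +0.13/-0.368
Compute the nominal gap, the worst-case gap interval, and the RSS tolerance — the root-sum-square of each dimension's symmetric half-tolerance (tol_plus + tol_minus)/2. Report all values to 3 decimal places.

nominal=18.960 wc=[17.279,20.655] rss=0.667

Stack each dimension's contribution:
  +A: nom +30.000 → Σnom=30.000; wc +0.490/-0.301 → slack +0.490/-0.301; half-tol=0.395, Σhalf²=0.156420
  -B: nom -17.800 → Σnom=12.200; wc +0.220/-0.140 → slack +0.710/-0.441; half-tol=0.180, Σhalf²=0.188820
  +C: nom +36.300 → Σnom=48.500; wc +0.320/-0.320 → slack +1.030/-0.761; half-tol=0.320, Σhalf²=0.291220
  +D: nom +23.800 → Σnom=72.300; wc +0.055/-0.060 → slack +1.085/-0.821; half-tol=0.057, Σhalf²=0.294526
  -E: nom -26.500 → Σnom=45.800; wc +0.241/-0.241 → slack +1.326/-1.062; half-tol=0.241, Σhalf²=0.352607
  -F: nom -36.980 → Σnom=8.820; wc +0.099/-0.188 → slack +1.425/-1.250; half-tol=0.144, Σhalf²=0.373200
  -G: nom -19.400 → Σnom=-10.580; wc +0.140/-0.063 → slack +1.565/-1.313; half-tol=0.102, Σhalf²=0.383502
  +H: nom +29.540 → Σnom=18.960; wc +0.130/-0.368 → slack +1.695/-1.681; half-tol=0.249, Σhalf²=0.445503
Nominal = 18.960. Worst-case = [18.960 - 1.681, 18.960 + 1.695] = [17.279, 20.655]. RSS = √0.445503 = 0.667.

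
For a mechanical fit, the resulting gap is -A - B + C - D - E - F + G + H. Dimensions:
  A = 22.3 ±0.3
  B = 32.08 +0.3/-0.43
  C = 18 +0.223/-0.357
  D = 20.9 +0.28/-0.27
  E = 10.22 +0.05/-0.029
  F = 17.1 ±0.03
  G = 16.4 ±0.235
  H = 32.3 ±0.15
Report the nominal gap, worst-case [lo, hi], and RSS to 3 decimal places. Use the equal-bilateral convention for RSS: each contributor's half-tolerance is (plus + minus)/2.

Stack each dimension's contribution:
  -A: nom -22.300 → Σnom=-22.300; wc +0.300/-0.300 → slack +0.300/-0.300; half-tol=0.300, Σhalf²=0.090000
  -B: nom -32.080 → Σnom=-54.380; wc +0.430/-0.300 → slack +0.730/-0.600; half-tol=0.365, Σhalf²=0.223225
  +C: nom +18.000 → Σnom=-36.380; wc +0.223/-0.357 → slack +0.953/-0.957; half-tol=0.290, Σhalf²=0.307325
  -D: nom -20.900 → Σnom=-57.280; wc +0.270/-0.280 → slack +1.223/-1.237; half-tol=0.275, Σhalf²=0.382950
  -E: nom -10.220 → Σnom=-67.500; wc +0.029/-0.050 → slack +1.252/-1.287; half-tol=0.040, Σhalf²=0.384510
  -F: nom -17.100 → Σnom=-84.600; wc +0.030/-0.030 → slack +1.282/-1.317; half-tol=0.030, Σhalf²=0.385410
  +G: nom +16.400 → Σnom=-68.200; wc +0.235/-0.235 → slack +1.517/-1.552; half-tol=0.235, Σhalf²=0.440635
  +H: nom +32.300 → Σnom=-35.900; wc +0.150/-0.150 → slack +1.667/-1.702; half-tol=0.150, Σhalf²=0.463135
Nominal = -35.900. Worst-case = [-35.900 - 1.702, -35.900 + 1.667] = [-37.602, -34.233]. RSS = √0.463135 = 0.681.

nominal=-35.900 wc=[-37.602,-34.233] rss=0.681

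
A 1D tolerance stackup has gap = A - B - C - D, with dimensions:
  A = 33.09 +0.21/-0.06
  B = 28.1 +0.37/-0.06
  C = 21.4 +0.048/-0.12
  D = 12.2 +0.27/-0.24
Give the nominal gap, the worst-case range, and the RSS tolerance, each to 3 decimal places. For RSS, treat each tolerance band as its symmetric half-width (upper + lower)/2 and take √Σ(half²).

nominal=-28.610 wc=[-29.358,-27.980] rss=0.370

Stack each dimension's contribution:
  +A: nom +33.090 → Σnom=33.090; wc +0.210/-0.060 → slack +0.210/-0.060; half-tol=0.135, Σhalf²=0.018225
  -B: nom -28.100 → Σnom=4.990; wc +0.060/-0.370 → slack +0.270/-0.430; half-tol=0.215, Σhalf²=0.064450
  -C: nom -21.400 → Σnom=-16.410; wc +0.120/-0.048 → slack +0.390/-0.478; half-tol=0.084, Σhalf²=0.071506
  -D: nom -12.200 → Σnom=-28.610; wc +0.240/-0.270 → slack +0.630/-0.748; half-tol=0.255, Σhalf²=0.136531
Nominal = -28.610. Worst-case = [-28.610 - 0.748, -28.610 + 0.630] = [-29.358, -27.980]. RSS = √0.136531 = 0.370.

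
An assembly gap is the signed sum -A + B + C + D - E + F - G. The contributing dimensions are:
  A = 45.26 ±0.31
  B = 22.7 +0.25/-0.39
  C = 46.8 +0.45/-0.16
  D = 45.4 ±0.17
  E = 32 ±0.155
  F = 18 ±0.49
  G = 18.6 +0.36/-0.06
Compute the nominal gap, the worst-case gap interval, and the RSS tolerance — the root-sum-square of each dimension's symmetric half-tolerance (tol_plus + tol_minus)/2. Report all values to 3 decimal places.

nominal=37.040 wc=[35.005,38.925] rss=0.793

Stack each dimension's contribution:
  -A: nom -45.260 → Σnom=-45.260; wc +0.310/-0.310 → slack +0.310/-0.310; half-tol=0.310, Σhalf²=0.096100
  +B: nom +22.700 → Σnom=-22.560; wc +0.250/-0.390 → slack +0.560/-0.700; half-tol=0.320, Σhalf²=0.198500
  +C: nom +46.800 → Σnom=24.240; wc +0.450/-0.160 → slack +1.010/-0.860; half-tol=0.305, Σhalf²=0.291525
  +D: nom +45.400 → Σnom=69.640; wc +0.170/-0.170 → slack +1.180/-1.030; half-tol=0.170, Σhalf²=0.320425
  -E: nom -32.000 → Σnom=37.640; wc +0.155/-0.155 → slack +1.335/-1.185; half-tol=0.155, Σhalf²=0.344450
  +F: nom +18.000 → Σnom=55.640; wc +0.490/-0.490 → slack +1.825/-1.675; half-tol=0.490, Σhalf²=0.584550
  -G: nom -18.600 → Σnom=37.040; wc +0.060/-0.360 → slack +1.885/-2.035; half-tol=0.210, Σhalf²=0.628650
Nominal = 37.040. Worst-case = [37.040 - 2.035, 37.040 + 1.885] = [35.005, 38.925]. RSS = √0.628650 = 0.793.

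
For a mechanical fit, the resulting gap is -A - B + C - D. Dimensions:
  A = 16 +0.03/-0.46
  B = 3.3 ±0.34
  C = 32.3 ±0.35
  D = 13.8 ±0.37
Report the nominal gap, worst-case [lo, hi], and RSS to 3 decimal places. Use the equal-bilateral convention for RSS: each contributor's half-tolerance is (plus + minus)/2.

Stack each dimension's contribution:
  -A: nom -16.000 → Σnom=-16.000; wc +0.460/-0.030 → slack +0.460/-0.030; half-tol=0.245, Σhalf²=0.060025
  -B: nom -3.300 → Σnom=-19.300; wc +0.340/-0.340 → slack +0.800/-0.370; half-tol=0.340, Σhalf²=0.175625
  +C: nom +32.300 → Σnom=13.000; wc +0.350/-0.350 → slack +1.150/-0.720; half-tol=0.350, Σhalf²=0.298125
  -D: nom -13.800 → Σnom=-0.800; wc +0.370/-0.370 → slack +1.520/-1.090; half-tol=0.370, Σhalf²=0.435025
Nominal = -0.800. Worst-case = [-0.800 - 1.090, -0.800 + 1.520] = [-1.890, 0.720]. RSS = √0.435025 = 0.660.

nominal=-0.800 wc=[-1.890,0.720] rss=0.660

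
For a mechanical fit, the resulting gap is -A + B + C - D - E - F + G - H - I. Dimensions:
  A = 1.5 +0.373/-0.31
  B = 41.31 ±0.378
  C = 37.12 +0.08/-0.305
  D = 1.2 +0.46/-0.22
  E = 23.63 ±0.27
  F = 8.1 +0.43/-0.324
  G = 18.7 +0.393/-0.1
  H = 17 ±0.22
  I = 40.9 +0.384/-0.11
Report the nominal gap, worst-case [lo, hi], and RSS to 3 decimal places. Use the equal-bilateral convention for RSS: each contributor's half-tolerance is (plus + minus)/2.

nominal=4.800 wc=[1.880,7.105] rss=0.893

Stack each dimension's contribution:
  -A: nom -1.500 → Σnom=-1.500; wc +0.310/-0.373 → slack +0.310/-0.373; half-tol=0.342, Σhalf²=0.116622
  +B: nom +41.310 → Σnom=39.810; wc +0.378/-0.378 → slack +0.688/-0.751; half-tol=0.378, Σhalf²=0.259506
  +C: nom +37.120 → Σnom=76.930; wc +0.080/-0.305 → slack +0.768/-1.056; half-tol=0.193, Σhalf²=0.296563
  -D: nom -1.200 → Σnom=75.730; wc +0.220/-0.460 → slack +0.988/-1.516; half-tol=0.340, Σhalf²=0.412163
  -E: nom -23.630 → Σnom=52.100; wc +0.270/-0.270 → slack +1.258/-1.786; half-tol=0.270, Σhalf²=0.485063
  -F: nom -8.100 → Σnom=44.000; wc +0.324/-0.430 → slack +1.582/-2.216; half-tol=0.377, Σhalf²=0.627192
  +G: nom +18.700 → Σnom=62.700; wc +0.393/-0.100 → slack +1.975/-2.316; half-tol=0.246, Σhalf²=0.687954
  -H: nom -17.000 → Σnom=45.700; wc +0.220/-0.220 → slack +2.195/-2.536; half-tol=0.220, Σhalf²=0.736354
  -I: nom -40.900 → Σnom=4.800; wc +0.110/-0.384 → slack +2.305/-2.920; half-tol=0.247, Σhalf²=0.797363
Nominal = 4.800. Worst-case = [4.800 - 2.920, 4.800 + 2.305] = [1.880, 7.105]. RSS = √0.797363 = 0.893.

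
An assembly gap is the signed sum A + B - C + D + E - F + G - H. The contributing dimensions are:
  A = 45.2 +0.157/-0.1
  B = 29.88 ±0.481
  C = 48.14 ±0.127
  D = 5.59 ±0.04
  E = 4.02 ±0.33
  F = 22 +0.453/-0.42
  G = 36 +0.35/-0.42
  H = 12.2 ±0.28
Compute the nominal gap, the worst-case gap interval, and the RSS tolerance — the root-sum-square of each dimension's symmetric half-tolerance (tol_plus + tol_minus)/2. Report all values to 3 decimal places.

nominal=38.350 wc=[36.119,40.535] rss=0.890

Stack each dimension's contribution:
  +A: nom +45.200 → Σnom=45.200; wc +0.157/-0.100 → slack +0.157/-0.100; half-tol=0.129, Σhalf²=0.016512
  +B: nom +29.880 → Σnom=75.080; wc +0.481/-0.481 → slack +0.638/-0.581; half-tol=0.481, Σhalf²=0.247873
  -C: nom -48.140 → Σnom=26.940; wc +0.127/-0.127 → slack +0.765/-0.708; half-tol=0.127, Σhalf²=0.264002
  +D: nom +5.590 → Σnom=32.530; wc +0.040/-0.040 → slack +0.805/-0.748; half-tol=0.040, Σhalf²=0.265602
  +E: nom +4.020 → Σnom=36.550; wc +0.330/-0.330 → slack +1.135/-1.078; half-tol=0.330, Σhalf²=0.374502
  -F: nom -22.000 → Σnom=14.550; wc +0.420/-0.453 → slack +1.555/-1.531; half-tol=0.436, Σhalf²=0.565034
  +G: nom +36.000 → Σnom=50.550; wc +0.350/-0.420 → slack +1.905/-1.951; half-tol=0.385, Σhalf²=0.713259
  -H: nom -12.200 → Σnom=38.350; wc +0.280/-0.280 → slack +2.185/-2.231; half-tol=0.280, Σhalf²=0.791659
Nominal = 38.350. Worst-case = [38.350 - 2.231, 38.350 + 2.185] = [36.119, 40.535]. RSS = √0.791659 = 0.890.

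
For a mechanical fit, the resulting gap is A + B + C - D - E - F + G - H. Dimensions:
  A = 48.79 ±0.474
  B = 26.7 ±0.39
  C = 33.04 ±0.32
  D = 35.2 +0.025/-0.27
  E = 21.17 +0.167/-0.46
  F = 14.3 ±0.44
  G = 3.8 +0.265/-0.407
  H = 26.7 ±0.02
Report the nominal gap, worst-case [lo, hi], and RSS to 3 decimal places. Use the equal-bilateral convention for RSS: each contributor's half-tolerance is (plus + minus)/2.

nominal=14.960 wc=[12.717,17.599] rss=0.952

Stack each dimension's contribution:
  +A: nom +48.790 → Σnom=48.790; wc +0.474/-0.474 → slack +0.474/-0.474; half-tol=0.474, Σhalf²=0.224676
  +B: nom +26.700 → Σnom=75.490; wc +0.390/-0.390 → slack +0.864/-0.864; half-tol=0.390, Σhalf²=0.376776
  +C: nom +33.040 → Σnom=108.530; wc +0.320/-0.320 → slack +1.184/-1.184; half-tol=0.320, Σhalf²=0.479176
  -D: nom -35.200 → Σnom=73.330; wc +0.270/-0.025 → slack +1.454/-1.209; half-tol=0.148, Σhalf²=0.500932
  -E: nom -21.170 → Σnom=52.160; wc +0.460/-0.167 → slack +1.914/-1.376; half-tol=0.314, Σhalf²=0.599214
  -F: nom -14.300 → Σnom=37.860; wc +0.440/-0.440 → slack +2.354/-1.816; half-tol=0.440, Σhalf²=0.792814
  +G: nom +3.800 → Σnom=41.660; wc +0.265/-0.407 → slack +2.619/-2.223; half-tol=0.336, Σhalf²=0.905710
  -H: nom -26.700 → Σnom=14.960; wc +0.020/-0.020 → slack +2.639/-2.243; half-tol=0.020, Σhalf²=0.906110
Nominal = 14.960. Worst-case = [14.960 - 2.243, 14.960 + 2.639] = [12.717, 17.599]. RSS = √0.906110 = 0.952.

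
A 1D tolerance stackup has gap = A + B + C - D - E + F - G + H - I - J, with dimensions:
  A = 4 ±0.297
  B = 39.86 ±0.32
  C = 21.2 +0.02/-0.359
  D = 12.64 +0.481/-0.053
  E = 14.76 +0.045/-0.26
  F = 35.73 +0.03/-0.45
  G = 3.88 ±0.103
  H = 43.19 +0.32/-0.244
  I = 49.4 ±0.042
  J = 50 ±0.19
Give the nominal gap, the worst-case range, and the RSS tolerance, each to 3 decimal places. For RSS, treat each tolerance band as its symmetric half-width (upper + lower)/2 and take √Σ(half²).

Stack each dimension's contribution:
  +A: nom +4.000 → Σnom=4.000; wc +0.297/-0.297 → slack +0.297/-0.297; half-tol=0.297, Σhalf²=0.088209
  +B: nom +39.860 → Σnom=43.860; wc +0.320/-0.320 → slack +0.617/-0.617; half-tol=0.320, Σhalf²=0.190609
  +C: nom +21.200 → Σnom=65.060; wc +0.020/-0.359 → slack +0.637/-0.976; half-tol=0.190, Σhalf²=0.226519
  -D: nom -12.640 → Σnom=52.420; wc +0.053/-0.481 → slack +0.690/-1.457; half-tol=0.267, Σhalf²=0.297808
  -E: nom -14.760 → Σnom=37.660; wc +0.260/-0.045 → slack +0.950/-1.502; half-tol=0.152, Σhalf²=0.321064
  +F: nom +35.730 → Σnom=73.390; wc +0.030/-0.450 → slack +0.980/-1.952; half-tol=0.240, Σhalf²=0.378664
  -G: nom -3.880 → Σnom=69.510; wc +0.103/-0.103 → slack +1.083/-2.055; half-tol=0.103, Σhalf²=0.389273
  +H: nom +43.190 → Σnom=112.700; wc +0.320/-0.244 → slack +1.403/-2.299; half-tol=0.282, Σhalf²=0.468797
  -I: nom -49.400 → Σnom=63.300; wc +0.042/-0.042 → slack +1.445/-2.341; half-tol=0.042, Σhalf²=0.470561
  -J: nom -50.000 → Σnom=13.300; wc +0.190/-0.190 → slack +1.635/-2.531; half-tol=0.190, Σhalf²=0.506661
Nominal = 13.300. Worst-case = [13.300 - 2.531, 13.300 + 1.635] = [10.769, 14.935]. RSS = √0.506661 = 0.712.

nominal=13.300 wc=[10.769,14.935] rss=0.712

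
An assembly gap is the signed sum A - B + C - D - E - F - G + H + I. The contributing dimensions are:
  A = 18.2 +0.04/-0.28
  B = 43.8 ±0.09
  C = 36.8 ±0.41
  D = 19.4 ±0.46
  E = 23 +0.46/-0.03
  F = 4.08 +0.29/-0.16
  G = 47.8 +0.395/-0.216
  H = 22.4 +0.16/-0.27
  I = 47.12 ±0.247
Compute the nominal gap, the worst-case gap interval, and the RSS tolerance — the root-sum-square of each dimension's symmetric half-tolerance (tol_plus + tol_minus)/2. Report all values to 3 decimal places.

nominal=-13.560 wc=[-16.462,-11.747] rss=0.851

Stack each dimension's contribution:
  +A: nom +18.200 → Σnom=18.200; wc +0.040/-0.280 → slack +0.040/-0.280; half-tol=0.160, Σhalf²=0.025600
  -B: nom -43.800 → Σnom=-25.600; wc +0.090/-0.090 → slack +0.130/-0.370; half-tol=0.090, Σhalf²=0.033700
  +C: nom +36.800 → Σnom=11.200; wc +0.410/-0.410 → slack +0.540/-0.780; half-tol=0.410, Σhalf²=0.201800
  -D: nom -19.400 → Σnom=-8.200; wc +0.460/-0.460 → slack +1.000/-1.240; half-tol=0.460, Σhalf²=0.413400
  -E: nom -23.000 → Σnom=-31.200; wc +0.030/-0.460 → slack +1.030/-1.700; half-tol=0.245, Σhalf²=0.473425
  -F: nom -4.080 → Σnom=-35.280; wc +0.160/-0.290 → slack +1.190/-1.990; half-tol=0.225, Σhalf²=0.524050
  -G: nom -47.800 → Σnom=-83.080; wc +0.216/-0.395 → slack +1.406/-2.385; half-tol=0.305, Σhalf²=0.617380
  +H: nom +22.400 → Σnom=-60.680; wc +0.160/-0.270 → slack +1.566/-2.655; half-tol=0.215, Σhalf²=0.663605
  +I: nom +47.120 → Σnom=-13.560; wc +0.247/-0.247 → slack +1.813/-2.902; half-tol=0.247, Σhalf²=0.724614
Nominal = -13.560. Worst-case = [-13.560 - 2.902, -13.560 + 1.813] = [-16.462, -11.747]. RSS = √0.724614 = 0.851.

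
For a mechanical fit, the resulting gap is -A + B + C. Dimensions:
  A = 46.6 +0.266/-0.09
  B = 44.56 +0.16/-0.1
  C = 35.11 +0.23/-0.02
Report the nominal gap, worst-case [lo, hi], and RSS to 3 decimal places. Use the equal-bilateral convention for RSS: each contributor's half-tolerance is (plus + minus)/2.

Stack each dimension's contribution:
  -A: nom -46.600 → Σnom=-46.600; wc +0.090/-0.266 → slack +0.090/-0.266; half-tol=0.178, Σhalf²=0.031684
  +B: nom +44.560 → Σnom=-2.040; wc +0.160/-0.100 → slack +0.250/-0.366; half-tol=0.130, Σhalf²=0.048584
  +C: nom +35.110 → Σnom=33.070; wc +0.230/-0.020 → slack +0.480/-0.386; half-tol=0.125, Σhalf²=0.064209
Nominal = 33.070. Worst-case = [33.070 - 0.386, 33.070 + 0.480] = [32.684, 33.550]. RSS = √0.064209 = 0.253.

nominal=33.070 wc=[32.684,33.550] rss=0.253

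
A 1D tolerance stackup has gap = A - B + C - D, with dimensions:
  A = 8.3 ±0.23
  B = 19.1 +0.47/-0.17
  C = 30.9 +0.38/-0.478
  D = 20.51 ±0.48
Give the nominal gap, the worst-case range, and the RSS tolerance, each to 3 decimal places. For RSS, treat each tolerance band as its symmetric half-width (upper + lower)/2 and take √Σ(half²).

Stack each dimension's contribution:
  +A: nom +8.300 → Σnom=8.300; wc +0.230/-0.230 → slack +0.230/-0.230; half-tol=0.230, Σhalf²=0.052900
  -B: nom -19.100 → Σnom=-10.800; wc +0.170/-0.470 → slack +0.400/-0.700; half-tol=0.320, Σhalf²=0.155300
  +C: nom +30.900 → Σnom=20.100; wc +0.380/-0.478 → slack +0.780/-1.178; half-tol=0.429, Σhalf²=0.339341
  -D: nom -20.510 → Σnom=-0.410; wc +0.480/-0.480 → slack +1.260/-1.658; half-tol=0.480, Σhalf²=0.569741
Nominal = -0.410. Worst-case = [-0.410 - 1.658, -0.410 + 1.260] = [-2.068, 0.850]. RSS = √0.569741 = 0.755.

nominal=-0.410 wc=[-2.068,0.850] rss=0.755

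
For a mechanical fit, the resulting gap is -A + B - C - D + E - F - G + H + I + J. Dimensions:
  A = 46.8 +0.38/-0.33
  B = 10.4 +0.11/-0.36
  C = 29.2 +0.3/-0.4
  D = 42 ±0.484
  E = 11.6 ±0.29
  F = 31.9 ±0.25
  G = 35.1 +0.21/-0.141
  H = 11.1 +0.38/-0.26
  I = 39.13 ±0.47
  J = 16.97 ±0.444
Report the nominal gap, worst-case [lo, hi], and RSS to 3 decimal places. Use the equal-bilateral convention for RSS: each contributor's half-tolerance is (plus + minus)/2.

nominal=-95.800 wc=[-99.248,-92.501] rss=1.112

Stack each dimension's contribution:
  -A: nom -46.800 → Σnom=-46.800; wc +0.330/-0.380 → slack +0.330/-0.380; half-tol=0.355, Σhalf²=0.126025
  +B: nom +10.400 → Σnom=-36.400; wc +0.110/-0.360 → slack +0.440/-0.740; half-tol=0.235, Σhalf²=0.181250
  -C: nom -29.200 → Σnom=-65.600; wc +0.400/-0.300 → slack +0.840/-1.040; half-tol=0.350, Σhalf²=0.303750
  -D: nom -42.000 → Σnom=-107.600; wc +0.484/-0.484 → slack +1.324/-1.524; half-tol=0.484, Σhalf²=0.538006
  +E: nom +11.600 → Σnom=-96.000; wc +0.290/-0.290 → slack +1.614/-1.814; half-tol=0.290, Σhalf²=0.622106
  -F: nom -31.900 → Σnom=-127.900; wc +0.250/-0.250 → slack +1.864/-2.064; half-tol=0.250, Σhalf²=0.684606
  -G: nom -35.100 → Σnom=-163.000; wc +0.141/-0.210 → slack +2.005/-2.274; half-tol=0.175, Σhalf²=0.715406
  +H: nom +11.100 → Σnom=-151.900; wc +0.380/-0.260 → slack +2.385/-2.534; half-tol=0.320, Σhalf²=0.817806
  +I: nom +39.130 → Σnom=-112.770; wc +0.470/-0.470 → slack +2.855/-3.004; half-tol=0.470, Σhalf²=1.038706
  +J: nom +16.970 → Σnom=-95.800; wc +0.444/-0.444 → slack +3.299/-3.448; half-tol=0.444, Σhalf²=1.235842
Nominal = -95.800. Worst-case = [-95.800 - 3.448, -95.800 + 3.299] = [-99.248, -92.501]. RSS = √1.235842 = 1.112.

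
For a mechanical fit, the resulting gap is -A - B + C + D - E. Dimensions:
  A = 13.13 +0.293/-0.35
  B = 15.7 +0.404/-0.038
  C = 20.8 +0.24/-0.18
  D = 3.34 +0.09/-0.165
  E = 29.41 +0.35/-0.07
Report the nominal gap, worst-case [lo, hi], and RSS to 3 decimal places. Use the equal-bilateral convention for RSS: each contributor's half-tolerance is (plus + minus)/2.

nominal=-34.100 wc=[-35.492,-33.312] rss=0.507

Stack each dimension's contribution:
  -A: nom -13.130 → Σnom=-13.130; wc +0.350/-0.293 → slack +0.350/-0.293; half-tol=0.322, Σhalf²=0.103362
  -B: nom -15.700 → Σnom=-28.830; wc +0.038/-0.404 → slack +0.388/-0.697; half-tol=0.221, Σhalf²=0.152203
  +C: nom +20.800 → Σnom=-8.030; wc +0.240/-0.180 → slack +0.628/-0.877; half-tol=0.210, Σhalf²=0.196303
  +D: nom +3.340 → Σnom=-4.690; wc +0.090/-0.165 → slack +0.718/-1.042; half-tol=0.128, Σhalf²=0.212560
  -E: nom -29.410 → Σnom=-34.100; wc +0.070/-0.350 → slack +0.788/-1.392; half-tol=0.210, Σhalf²=0.256659
Nominal = -34.100. Worst-case = [-34.100 - 1.392, -34.100 + 0.788] = [-35.492, -33.312]. RSS = √0.256659 = 0.507.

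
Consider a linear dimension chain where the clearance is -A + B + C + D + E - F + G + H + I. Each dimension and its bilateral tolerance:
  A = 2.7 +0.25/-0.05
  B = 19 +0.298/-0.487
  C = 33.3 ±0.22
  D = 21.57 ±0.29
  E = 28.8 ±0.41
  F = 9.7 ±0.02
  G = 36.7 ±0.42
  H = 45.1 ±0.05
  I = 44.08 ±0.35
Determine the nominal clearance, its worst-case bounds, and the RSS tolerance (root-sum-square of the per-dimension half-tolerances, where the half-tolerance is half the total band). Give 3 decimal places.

nominal=216.150 wc=[213.653,218.258] rss=0.883

Stack each dimension's contribution:
  -A: nom -2.700 → Σnom=-2.700; wc +0.050/-0.250 → slack +0.050/-0.250; half-tol=0.150, Σhalf²=0.022500
  +B: nom +19.000 → Σnom=16.300; wc +0.298/-0.487 → slack +0.348/-0.737; half-tol=0.392, Σhalf²=0.176556
  +C: nom +33.300 → Σnom=49.600; wc +0.220/-0.220 → slack +0.568/-0.957; half-tol=0.220, Σhalf²=0.224956
  +D: nom +21.570 → Σnom=71.170; wc +0.290/-0.290 → slack +0.858/-1.247; half-tol=0.290, Σhalf²=0.309056
  +E: nom +28.800 → Σnom=99.970; wc +0.410/-0.410 → slack +1.268/-1.657; half-tol=0.410, Σhalf²=0.477156
  -F: nom -9.700 → Σnom=90.270; wc +0.020/-0.020 → slack +1.288/-1.677; half-tol=0.020, Σhalf²=0.477556
  +G: nom +36.700 → Σnom=126.970; wc +0.420/-0.420 → slack +1.708/-2.097; half-tol=0.420, Σhalf²=0.653956
  +H: nom +45.100 → Σnom=172.070; wc +0.050/-0.050 → slack +1.758/-2.147; half-tol=0.050, Σhalf²=0.656456
  +I: nom +44.080 → Σnom=216.150; wc +0.350/-0.350 → slack +2.108/-2.497; half-tol=0.350, Σhalf²=0.778956
Nominal = 216.150. Worst-case = [216.150 - 2.497, 216.150 + 2.108] = [213.653, 218.258]. RSS = √0.778956 = 0.883.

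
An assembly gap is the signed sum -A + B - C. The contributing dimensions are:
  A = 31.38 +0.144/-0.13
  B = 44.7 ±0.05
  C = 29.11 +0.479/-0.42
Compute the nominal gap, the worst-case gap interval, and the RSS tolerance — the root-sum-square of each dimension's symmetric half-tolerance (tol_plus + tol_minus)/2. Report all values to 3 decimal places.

nominal=-15.790 wc=[-16.463,-15.190] rss=0.473

Stack each dimension's contribution:
  -A: nom -31.380 → Σnom=-31.380; wc +0.130/-0.144 → slack +0.130/-0.144; half-tol=0.137, Σhalf²=0.018769
  +B: nom +44.700 → Σnom=13.320; wc +0.050/-0.050 → slack +0.180/-0.194; half-tol=0.050, Σhalf²=0.021269
  -C: nom -29.110 → Σnom=-15.790; wc +0.420/-0.479 → slack +0.600/-0.673; half-tol=0.450, Σhalf²=0.223319
Nominal = -15.790. Worst-case = [-15.790 - 0.673, -15.790 + 0.600] = [-16.463, -15.190]. RSS = √0.223319 = 0.473.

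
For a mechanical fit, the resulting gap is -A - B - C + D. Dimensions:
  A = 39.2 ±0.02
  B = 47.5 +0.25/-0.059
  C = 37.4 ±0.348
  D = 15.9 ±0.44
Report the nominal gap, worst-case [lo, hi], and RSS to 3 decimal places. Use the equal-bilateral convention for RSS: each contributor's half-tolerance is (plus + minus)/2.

Stack each dimension's contribution:
  -A: nom -39.200 → Σnom=-39.200; wc +0.020/-0.020 → slack +0.020/-0.020; half-tol=0.020, Σhalf²=0.000400
  -B: nom -47.500 → Σnom=-86.700; wc +0.059/-0.250 → slack +0.079/-0.270; half-tol=0.154, Σhalf²=0.024270
  -C: nom -37.400 → Σnom=-124.100; wc +0.348/-0.348 → slack +0.427/-0.618; half-tol=0.348, Σhalf²=0.145374
  +D: nom +15.900 → Σnom=-108.200; wc +0.440/-0.440 → slack +0.867/-1.058; half-tol=0.440, Σhalf²=0.338974
Nominal = -108.200. Worst-case = [-108.200 - 1.058, -108.200 + 0.867] = [-109.258, -107.333]. RSS = √0.338974 = 0.582.

nominal=-108.200 wc=[-109.258,-107.333] rss=0.582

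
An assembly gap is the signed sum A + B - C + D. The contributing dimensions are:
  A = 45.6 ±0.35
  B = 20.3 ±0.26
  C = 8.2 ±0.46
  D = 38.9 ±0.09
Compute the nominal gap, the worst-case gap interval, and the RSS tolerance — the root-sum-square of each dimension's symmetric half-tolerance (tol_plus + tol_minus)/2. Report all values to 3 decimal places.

Stack each dimension's contribution:
  +A: nom +45.600 → Σnom=45.600; wc +0.350/-0.350 → slack +0.350/-0.350; half-tol=0.350, Σhalf²=0.122500
  +B: nom +20.300 → Σnom=65.900; wc +0.260/-0.260 → slack +0.610/-0.610; half-tol=0.260, Σhalf²=0.190100
  -C: nom -8.200 → Σnom=57.700; wc +0.460/-0.460 → slack +1.070/-1.070; half-tol=0.460, Σhalf²=0.401700
  +D: nom +38.900 → Σnom=96.600; wc +0.090/-0.090 → slack +1.160/-1.160; half-tol=0.090, Σhalf²=0.409800
Nominal = 96.600. Worst-case = [96.600 - 1.160, 96.600 + 1.160] = [95.440, 97.760]. RSS = √0.409800 = 0.640.

nominal=96.600 wc=[95.440,97.760] rss=0.640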